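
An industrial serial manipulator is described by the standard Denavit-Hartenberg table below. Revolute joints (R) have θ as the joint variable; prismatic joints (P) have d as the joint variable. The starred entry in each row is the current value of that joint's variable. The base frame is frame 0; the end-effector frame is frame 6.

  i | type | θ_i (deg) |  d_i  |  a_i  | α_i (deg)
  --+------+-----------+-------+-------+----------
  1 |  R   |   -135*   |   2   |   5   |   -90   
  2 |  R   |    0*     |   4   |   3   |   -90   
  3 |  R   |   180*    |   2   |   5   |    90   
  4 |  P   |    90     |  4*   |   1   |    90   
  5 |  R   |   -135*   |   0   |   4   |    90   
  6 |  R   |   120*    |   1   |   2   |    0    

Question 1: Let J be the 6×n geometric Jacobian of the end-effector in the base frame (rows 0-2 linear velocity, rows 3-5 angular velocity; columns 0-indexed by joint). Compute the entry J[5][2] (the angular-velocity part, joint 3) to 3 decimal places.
axis z_2 = (0.0000,-0.0000,-1.0000); lever o_n−o_2 = (2.9319,6.5887,-0.1716)
cross product → J_v[:, 2] = (6.5887,-2.9319,0.0000)
J_ω[:, 2] = z_2
entry J[5][2] = -1.0000

-1.000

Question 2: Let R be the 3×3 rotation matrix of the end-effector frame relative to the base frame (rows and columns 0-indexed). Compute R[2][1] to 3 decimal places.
-0.612

End-effector y-axis (col 1 of R) = (-0.7866,0.0795,-0.6124)
R[2][1] = -0.6124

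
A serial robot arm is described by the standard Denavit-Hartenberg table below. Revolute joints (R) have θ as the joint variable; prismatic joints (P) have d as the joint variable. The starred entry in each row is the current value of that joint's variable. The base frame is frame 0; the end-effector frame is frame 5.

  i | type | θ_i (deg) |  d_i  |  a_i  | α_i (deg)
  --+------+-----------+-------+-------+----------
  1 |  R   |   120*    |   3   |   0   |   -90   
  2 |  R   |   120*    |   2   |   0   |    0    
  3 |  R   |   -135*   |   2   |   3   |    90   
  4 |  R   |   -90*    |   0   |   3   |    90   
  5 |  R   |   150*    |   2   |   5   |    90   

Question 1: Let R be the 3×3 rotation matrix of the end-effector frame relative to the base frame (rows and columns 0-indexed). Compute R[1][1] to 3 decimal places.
End-effector y-axis (col 1 of R) = (0.4830,-0.8365,-0.2588)
R[1][1] = -0.8365

-0.837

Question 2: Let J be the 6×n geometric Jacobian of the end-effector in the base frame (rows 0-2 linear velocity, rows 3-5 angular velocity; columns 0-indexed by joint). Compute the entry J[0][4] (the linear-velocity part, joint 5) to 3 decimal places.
-2.725

axis z_4 = (0.4830,-0.8365,-0.2588); lever o_n−o_4 = (-2.4606,-4.3985,1.8972)
cross product → J_v[:, 4] = (-2.7254,-0.2794,-4.1826)
J_ω[:, 4] = z_4
entry J[0][4] = -2.7254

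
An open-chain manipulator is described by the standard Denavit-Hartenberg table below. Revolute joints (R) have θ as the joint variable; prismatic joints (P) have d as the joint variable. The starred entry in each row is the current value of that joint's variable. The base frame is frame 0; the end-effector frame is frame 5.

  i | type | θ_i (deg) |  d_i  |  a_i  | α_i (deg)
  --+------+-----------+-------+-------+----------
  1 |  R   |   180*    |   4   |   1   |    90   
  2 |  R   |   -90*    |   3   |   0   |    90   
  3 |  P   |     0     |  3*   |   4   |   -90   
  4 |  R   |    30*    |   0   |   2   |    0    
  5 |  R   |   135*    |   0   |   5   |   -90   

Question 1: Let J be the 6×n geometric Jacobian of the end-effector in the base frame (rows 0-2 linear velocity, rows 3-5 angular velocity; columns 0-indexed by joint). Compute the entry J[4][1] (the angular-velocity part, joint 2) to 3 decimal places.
1.000

axis z_1 = (0.0000,1.0000,0.0000); lever o_n−o_1 = (0.7059,3.0000,-0.9024)
cross product → J_v[:, 1] = (-0.9024,0.0000,-0.7059)
J_ω[:, 1] = z_1
entry J[4][1] = 1.0000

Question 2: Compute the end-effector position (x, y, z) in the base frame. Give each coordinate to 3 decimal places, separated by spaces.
-0.294 3.000 3.098

after link 1: o_1 = (-1.0000, 0.0000, 4.0000)
after link 2: o_2 = (-1.0000, 3.0000, 4.0000)
after link 3: o_3 = (2.0000, 3.0000, -0.0000)
after link 4: o_4 = (1.0000, 3.0000, -1.7321)
after link 5: o_5 = (-0.2941, 3.0000, 3.0976)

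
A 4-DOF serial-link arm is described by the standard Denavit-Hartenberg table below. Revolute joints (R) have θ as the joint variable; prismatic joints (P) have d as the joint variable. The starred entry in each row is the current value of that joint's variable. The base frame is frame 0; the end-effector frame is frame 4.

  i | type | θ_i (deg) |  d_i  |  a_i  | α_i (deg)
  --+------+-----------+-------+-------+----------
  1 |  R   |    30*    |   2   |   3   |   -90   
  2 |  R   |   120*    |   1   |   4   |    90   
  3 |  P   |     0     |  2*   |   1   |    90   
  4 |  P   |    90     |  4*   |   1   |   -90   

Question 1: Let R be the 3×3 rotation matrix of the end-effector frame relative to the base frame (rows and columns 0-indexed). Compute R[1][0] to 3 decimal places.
0.433

End-effector x-axis (col 0 of R) = (0.7500,0.4330,-0.5000)
R[1][0] = 0.4330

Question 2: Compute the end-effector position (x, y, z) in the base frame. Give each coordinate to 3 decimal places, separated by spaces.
4.183 -1.049 -3.830

after link 1: o_1 = (2.5981, 1.5000, 2.0000)
after link 2: o_2 = (0.3660, 1.3660, -1.4641)
after link 3: o_3 = (1.4330, 1.9821, -3.3301)
after link 4: o_4 = (4.1830, -1.0490, -3.8301)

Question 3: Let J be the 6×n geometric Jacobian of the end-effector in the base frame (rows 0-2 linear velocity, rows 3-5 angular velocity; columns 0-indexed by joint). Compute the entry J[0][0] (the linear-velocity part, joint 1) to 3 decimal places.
axis z_0 = ẑ; lever o_n−o_0 = (4.1830,-1.0490,-3.8301)
cross product → J_v[:, 0] = (1.0490,4.1830,-0.0000)
J_ω[:, 0] = z_0
entry J[0][0] = 1.0490

1.049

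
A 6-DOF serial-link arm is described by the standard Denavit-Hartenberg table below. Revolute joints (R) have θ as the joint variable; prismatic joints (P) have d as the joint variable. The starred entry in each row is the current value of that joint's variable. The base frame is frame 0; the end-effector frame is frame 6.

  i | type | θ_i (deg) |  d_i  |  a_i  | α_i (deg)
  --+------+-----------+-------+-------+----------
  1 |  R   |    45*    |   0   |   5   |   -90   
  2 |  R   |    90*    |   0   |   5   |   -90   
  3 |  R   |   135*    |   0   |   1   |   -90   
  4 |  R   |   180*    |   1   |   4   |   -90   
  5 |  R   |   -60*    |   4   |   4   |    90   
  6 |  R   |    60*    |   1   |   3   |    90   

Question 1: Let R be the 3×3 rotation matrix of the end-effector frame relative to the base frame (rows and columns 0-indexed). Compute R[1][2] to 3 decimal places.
0.945

End-effector z-axis (col 2 of R) = (-0.2380,0.9451,0.2241)
R[1][2] = 0.9451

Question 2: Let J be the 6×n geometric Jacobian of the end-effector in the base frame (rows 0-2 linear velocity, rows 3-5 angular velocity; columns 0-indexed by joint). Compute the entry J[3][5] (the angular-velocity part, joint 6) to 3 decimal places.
0.183

axis z_5 = (0.1830,-0.1830,0.9659); lever o_n−o_5 = (-2.6786,-0.9956,1.3542)
cross product → J_v[:, 5] = (0.7139,-2.8352,-0.6724)
J_ω[:, 5] = z_5
entry J[3][5] = 0.1830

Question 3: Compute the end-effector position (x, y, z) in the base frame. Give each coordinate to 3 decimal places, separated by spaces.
-6.704 4.444 -4.025

after link 1: o_1 = (3.5355, 3.5355, 0.0000)
after link 2: o_2 = (3.5355, 3.5355, -5.0000)
after link 3: o_3 = (4.0355, 3.0355, -4.2929)
after link 4: o_4 = (1.5355, 5.5355, -6.4142)
after link 5: o_5 = (-4.0249, 5.4392, -5.3789)
after link 6: o_6 = (-6.7036, 4.4435, -4.0248)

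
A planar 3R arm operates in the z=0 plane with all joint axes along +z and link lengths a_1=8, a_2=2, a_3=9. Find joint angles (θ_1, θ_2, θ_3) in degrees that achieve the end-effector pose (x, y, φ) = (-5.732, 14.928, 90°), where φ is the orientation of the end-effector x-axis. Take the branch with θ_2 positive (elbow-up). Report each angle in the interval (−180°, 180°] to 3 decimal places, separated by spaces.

120.000 90.005 -120.006

wrist centre = target − a_3·(cos φ, sin φ) = (-5.7320, 5.9280)
cos θ_2 = (67.9970−8²−2²)/(2·8·2) = -0.0001; θ_2 = 90.0054° (elbow-up)
β = atan2(5.9280,-5.7320) = 134.0370°; ψ = atan2(2.0000,7.9998) = 14.0366°
θ_1 = β − ψ = 120.0004°
θ_3 = φ − θ_1 − θ_2 = -120.0058° (wrapped to (-180°,180°])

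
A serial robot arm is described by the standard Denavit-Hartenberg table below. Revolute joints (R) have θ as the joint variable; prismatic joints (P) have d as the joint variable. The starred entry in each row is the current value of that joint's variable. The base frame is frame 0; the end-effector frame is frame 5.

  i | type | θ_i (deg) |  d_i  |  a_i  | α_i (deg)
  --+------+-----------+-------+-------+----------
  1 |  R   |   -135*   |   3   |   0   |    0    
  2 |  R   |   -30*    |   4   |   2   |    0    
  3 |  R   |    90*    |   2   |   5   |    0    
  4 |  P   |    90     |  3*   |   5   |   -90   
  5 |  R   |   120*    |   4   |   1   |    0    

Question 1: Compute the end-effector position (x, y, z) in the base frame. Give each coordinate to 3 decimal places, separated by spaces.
after link 1: o_1 = (0.0000, 0.0000, 3.0000)
after link 2: o_2 = (-1.9319, -0.5176, 7.0000)
after link 3: o_3 = (-0.6378, -5.3473, 9.0000)
after link 4: o_4 = (4.1919, -4.0532, 12.0000)
after link 5: o_5 = (2.6736, -0.3189, 11.1340)

2.674 -0.319 11.134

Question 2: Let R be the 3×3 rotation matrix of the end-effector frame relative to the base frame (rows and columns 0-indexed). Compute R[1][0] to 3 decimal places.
-0.129

End-effector x-axis (col 0 of R) = (-0.4830,-0.1294,-0.8660)
R[1][0] = -0.1294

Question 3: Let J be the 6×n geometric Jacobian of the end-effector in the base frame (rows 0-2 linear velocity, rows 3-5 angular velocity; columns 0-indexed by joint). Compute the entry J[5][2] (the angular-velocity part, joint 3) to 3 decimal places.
axis z_2 = (0.0000,0.0000,1.0000); lever o_n−o_2 = (4.6055,0.1988,4.1340)
cross product → J_v[:, 2] = (-0.1988,4.6055,0.0000)
J_ω[:, 2] = z_2
entry J[5][2] = 1.0000

1.000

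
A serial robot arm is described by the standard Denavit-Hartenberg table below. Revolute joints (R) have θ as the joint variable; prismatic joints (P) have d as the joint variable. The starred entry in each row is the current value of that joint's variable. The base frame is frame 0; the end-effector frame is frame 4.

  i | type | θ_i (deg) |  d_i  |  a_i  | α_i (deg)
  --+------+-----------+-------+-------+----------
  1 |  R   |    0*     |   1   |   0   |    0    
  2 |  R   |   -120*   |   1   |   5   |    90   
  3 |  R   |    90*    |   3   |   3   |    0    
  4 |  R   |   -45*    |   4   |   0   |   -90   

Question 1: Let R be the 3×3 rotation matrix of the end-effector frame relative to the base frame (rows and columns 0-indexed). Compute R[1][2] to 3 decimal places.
End-effector z-axis (col 2 of R) = (0.3536,0.6124,0.7071)
R[1][2] = 0.6124

0.612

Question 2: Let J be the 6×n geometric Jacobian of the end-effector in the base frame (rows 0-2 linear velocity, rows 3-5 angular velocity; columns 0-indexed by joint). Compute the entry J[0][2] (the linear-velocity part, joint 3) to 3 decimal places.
1.500

axis z_2 = (-0.8660,0.5000,0.0000); lever o_n−o_2 = (-6.0622,3.5000,3.0000)
cross product → J_v[:, 2] = (1.5000,2.5981,0.0000)
J_ω[:, 2] = z_2
entry J[0][2] = 1.5000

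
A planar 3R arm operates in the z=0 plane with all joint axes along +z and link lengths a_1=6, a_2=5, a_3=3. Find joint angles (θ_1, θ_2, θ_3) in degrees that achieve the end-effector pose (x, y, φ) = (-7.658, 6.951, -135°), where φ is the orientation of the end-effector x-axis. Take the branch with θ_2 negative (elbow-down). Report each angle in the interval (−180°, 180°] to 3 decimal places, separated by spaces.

wrist centre = target − a_3·(cos φ, sin φ) = (-5.5367, 9.0723)
cos θ_2 = (112.9618−6²−5²)/(2·6·5) = 0.8660; θ_2 = -29.9994° (elbow-down)
β = atan2(9.0723,-5.5367) = 121.3950°; ψ = atan2(-2.5000,10.3302) = -13.6044°
θ_1 = β − ψ = 134.9993°
θ_3 = φ − θ_1 − θ_2 = 120.0001° (wrapped to (-180°,180°])

134.999 -29.999 120.000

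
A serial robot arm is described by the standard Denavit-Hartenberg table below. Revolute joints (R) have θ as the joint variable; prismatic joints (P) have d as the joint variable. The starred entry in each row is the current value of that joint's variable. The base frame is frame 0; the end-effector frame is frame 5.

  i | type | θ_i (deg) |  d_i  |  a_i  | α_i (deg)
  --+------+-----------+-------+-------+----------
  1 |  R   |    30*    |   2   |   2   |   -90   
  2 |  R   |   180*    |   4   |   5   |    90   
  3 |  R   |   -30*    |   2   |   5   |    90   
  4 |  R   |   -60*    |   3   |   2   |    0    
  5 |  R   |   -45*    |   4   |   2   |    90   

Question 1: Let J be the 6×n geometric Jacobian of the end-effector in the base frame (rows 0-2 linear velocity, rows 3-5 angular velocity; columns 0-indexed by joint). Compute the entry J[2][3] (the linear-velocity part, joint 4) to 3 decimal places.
axis z_3 = (0.8660,-0.5000,-0.0000); lever o_n−o_3 = (5.8210,-3.9177,3.6639)
cross product → J_v[:, 3] = (-1.8320,-3.1730,-0.4824)
J_ω[:, 3] = z_3
entry J[2][3] = -0.4824

-0.482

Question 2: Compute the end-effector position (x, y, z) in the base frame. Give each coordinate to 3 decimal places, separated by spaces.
after link 1: o_1 = (1.7321, 1.0000, 2.0000)
after link 2: o_2 = (-4.5981, 1.9641, 2.0000)
after link 3: o_3 = (-7.0981, -2.3660, -0.0000)
after link 4: o_4 = (-5.0000, -4.7321, 1.7321)
after link 5: o_5 = (-1.2771, -6.2838, 3.6639)

-1.277 -6.284 3.664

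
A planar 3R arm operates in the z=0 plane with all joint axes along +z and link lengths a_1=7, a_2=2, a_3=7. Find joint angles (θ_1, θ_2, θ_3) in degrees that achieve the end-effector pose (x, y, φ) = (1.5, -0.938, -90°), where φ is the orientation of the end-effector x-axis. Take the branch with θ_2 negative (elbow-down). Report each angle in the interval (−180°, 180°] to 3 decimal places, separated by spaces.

92.203 -120.005 -62.198

wrist centre = target − a_3·(cos φ, sin φ) = (1.5000, 6.0620)
cos θ_2 = (38.9978−7²−2²)/(2·7·2) = -0.5001; θ_2 = -120.0051° (elbow-down)
β = atan2(6.0620,1.5000) = 76.1017°; ψ = atan2(-1.7320,5.9998) = -16.1017°
θ_1 = β − ψ = 92.2034°
θ_3 = φ − θ_1 − θ_2 = -62.1983° (wrapped to (-180°,180°])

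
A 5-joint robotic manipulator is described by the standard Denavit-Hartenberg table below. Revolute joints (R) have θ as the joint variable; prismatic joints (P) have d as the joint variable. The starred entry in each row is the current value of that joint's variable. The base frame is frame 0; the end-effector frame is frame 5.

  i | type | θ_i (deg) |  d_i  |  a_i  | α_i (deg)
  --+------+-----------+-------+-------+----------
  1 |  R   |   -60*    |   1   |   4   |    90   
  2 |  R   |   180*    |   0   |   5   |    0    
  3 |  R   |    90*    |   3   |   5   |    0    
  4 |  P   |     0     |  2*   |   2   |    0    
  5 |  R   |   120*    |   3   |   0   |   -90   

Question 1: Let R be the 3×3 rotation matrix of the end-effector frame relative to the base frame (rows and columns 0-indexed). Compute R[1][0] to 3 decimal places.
End-effector x-axis (col 0 of R) = (0.4330,-0.7500,0.5000)
R[1][0] = -0.7500

-0.750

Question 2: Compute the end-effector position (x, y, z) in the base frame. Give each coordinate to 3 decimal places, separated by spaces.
after link 1: o_1 = (2.0000, -3.4641, 1.0000)
after link 2: o_2 = (-0.5000, 0.8660, 1.0000)
after link 3: o_3 = (-3.0981, -0.6340, -4.0000)
after link 4: o_4 = (-4.8301, -1.6340, -6.0000)
after link 5: o_5 = (-7.4282, -3.1340, -6.0000)

-7.428 -3.134 -6.000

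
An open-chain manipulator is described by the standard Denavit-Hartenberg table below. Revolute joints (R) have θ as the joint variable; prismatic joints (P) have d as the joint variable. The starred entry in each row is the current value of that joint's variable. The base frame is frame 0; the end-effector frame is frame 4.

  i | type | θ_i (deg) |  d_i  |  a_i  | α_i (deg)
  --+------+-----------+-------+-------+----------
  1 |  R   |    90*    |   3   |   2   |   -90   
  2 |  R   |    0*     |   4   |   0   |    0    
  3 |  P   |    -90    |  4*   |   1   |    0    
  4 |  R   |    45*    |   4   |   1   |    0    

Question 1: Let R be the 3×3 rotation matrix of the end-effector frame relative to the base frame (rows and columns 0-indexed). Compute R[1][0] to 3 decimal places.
0.707

End-effector x-axis (col 0 of R) = (0.0000,0.7071,0.7071)
R[1][0] = 0.7071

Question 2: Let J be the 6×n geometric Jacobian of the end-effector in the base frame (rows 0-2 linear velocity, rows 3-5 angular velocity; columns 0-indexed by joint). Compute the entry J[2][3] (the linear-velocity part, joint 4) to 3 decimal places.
-0.707

axis z_3 = (-1.0000,0.0000,0.0000); lever o_n−o_3 = (-4.0000,0.7071,0.7071)
cross product → J_v[:, 3] = (0.0000,0.7071,-0.7071)
J_ω[:, 3] = z_3
entry J[2][3] = -0.7071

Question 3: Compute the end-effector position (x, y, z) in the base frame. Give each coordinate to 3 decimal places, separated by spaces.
-12.000 2.707 4.707

after link 1: o_1 = (0.0000, 2.0000, 3.0000)
after link 2: o_2 = (-4.0000, 2.0000, 3.0000)
after link 3: o_3 = (-8.0000, 2.0000, 4.0000)
after link 4: o_4 = (-12.0000, 2.7071, 4.7071)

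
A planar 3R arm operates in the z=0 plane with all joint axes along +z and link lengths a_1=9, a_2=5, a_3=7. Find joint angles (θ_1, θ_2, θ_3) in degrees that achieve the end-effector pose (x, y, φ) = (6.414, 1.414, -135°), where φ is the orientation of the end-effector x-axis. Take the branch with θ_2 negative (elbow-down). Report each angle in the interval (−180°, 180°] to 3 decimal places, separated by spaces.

wrist centre = target − a_3·(cos φ, sin φ) = (11.3637, 6.3637)
cos θ_2 = (169.6320−9²−5²)/(2·9·5) = 0.7070; θ_2 = -45.0068° (elbow-down)
β = atan2(6.3637,11.3637) = 29.2490°; ψ = atan2(-3.5360,12.5351) = -15.7529°
θ_1 = β − ψ = 45.0019°
θ_3 = φ − θ_1 − θ_2 = -134.9951° (wrapped to (-180°,180°])

45.002 -45.007 -134.995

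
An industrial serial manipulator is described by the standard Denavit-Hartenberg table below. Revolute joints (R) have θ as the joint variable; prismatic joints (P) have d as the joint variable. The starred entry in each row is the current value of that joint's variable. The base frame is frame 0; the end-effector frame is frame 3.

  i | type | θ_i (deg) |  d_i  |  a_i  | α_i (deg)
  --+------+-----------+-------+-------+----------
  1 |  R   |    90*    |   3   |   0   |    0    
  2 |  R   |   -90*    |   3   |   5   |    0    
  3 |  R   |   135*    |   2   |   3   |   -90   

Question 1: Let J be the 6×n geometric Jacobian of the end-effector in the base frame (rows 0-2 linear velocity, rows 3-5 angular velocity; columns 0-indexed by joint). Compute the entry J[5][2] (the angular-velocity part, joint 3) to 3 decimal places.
axis z_2 = (0.0000,0.0000,1.0000); lever o_n−o_2 = (-2.1213,2.1213,2.0000)
cross product → J_v[:, 2] = (-2.1213,-2.1213,0.0000)
J_ω[:, 2] = z_2
entry J[5][2] = 1.0000

1.000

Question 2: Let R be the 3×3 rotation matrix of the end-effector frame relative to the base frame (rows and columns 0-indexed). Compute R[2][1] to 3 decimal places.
-1.000

End-effector y-axis (col 1 of R) = (-0.0000,-0.0000,-1.0000)
R[2][1] = -1.0000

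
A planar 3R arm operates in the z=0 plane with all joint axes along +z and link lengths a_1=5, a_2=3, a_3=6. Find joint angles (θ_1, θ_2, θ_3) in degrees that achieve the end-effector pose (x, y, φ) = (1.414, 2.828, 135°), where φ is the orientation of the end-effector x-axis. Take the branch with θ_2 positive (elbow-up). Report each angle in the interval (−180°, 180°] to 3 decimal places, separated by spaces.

-45.005 90.002 90.003

wrist centre = target − a_3·(cos φ, sin φ) = (5.6566, -1.4146)
cos θ_2 = (33.9988−5²−3²)/(2·5·3) = -0.0000; θ_2 = 90.0023° (elbow-up)
β = atan2(-1.4146,5.6566) = -14.0408°; ψ = atan2(3.0000,4.9999) = 30.9644°
θ_1 = β − ψ = -45.0052°
θ_3 = φ − θ_1 − θ_2 = 90.0029° (wrapped to (-180°,180°])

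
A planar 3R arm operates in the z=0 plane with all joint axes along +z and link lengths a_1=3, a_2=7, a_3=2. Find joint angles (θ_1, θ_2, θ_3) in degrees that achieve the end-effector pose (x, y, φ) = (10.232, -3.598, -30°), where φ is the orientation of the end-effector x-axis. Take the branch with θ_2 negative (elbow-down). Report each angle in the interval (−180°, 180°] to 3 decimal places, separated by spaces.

wrist centre = target − a_3·(cos φ, sin φ) = (8.4999, -2.5980)
cos θ_2 = (78.9987−3²−7²)/(2·3·7) = 0.5000; θ_2 = -60.0020° (elbow-down)
β = atan2(-2.5980,8.4999) = -16.9957°; ψ = atan2(-6.0623,6.4998) = -43.0054°
θ_1 = β − ψ = 26.0097°
θ_3 = φ − θ_1 − θ_2 = 3.9923° (wrapped to (-180°,180°])

26.010 -60.002 3.992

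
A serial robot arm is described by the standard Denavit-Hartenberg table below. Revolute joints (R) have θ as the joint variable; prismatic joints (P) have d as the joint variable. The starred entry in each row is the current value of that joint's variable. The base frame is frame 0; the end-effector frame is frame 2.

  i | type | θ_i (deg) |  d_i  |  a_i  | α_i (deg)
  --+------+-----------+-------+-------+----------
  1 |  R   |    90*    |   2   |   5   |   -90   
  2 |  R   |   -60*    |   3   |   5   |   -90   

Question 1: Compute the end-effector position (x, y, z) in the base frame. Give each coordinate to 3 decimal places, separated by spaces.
after link 1: o_1 = (0.0000, 5.0000, 2.0000)
after link 2: o_2 = (-3.0000, 7.5000, 6.3301)

-3.000 7.500 6.330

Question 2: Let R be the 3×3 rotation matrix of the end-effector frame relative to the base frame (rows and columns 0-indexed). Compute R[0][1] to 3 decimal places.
1.000

End-effector y-axis (col 1 of R) = (1.0000,-0.0000,-0.0000)
R[0][1] = 1.0000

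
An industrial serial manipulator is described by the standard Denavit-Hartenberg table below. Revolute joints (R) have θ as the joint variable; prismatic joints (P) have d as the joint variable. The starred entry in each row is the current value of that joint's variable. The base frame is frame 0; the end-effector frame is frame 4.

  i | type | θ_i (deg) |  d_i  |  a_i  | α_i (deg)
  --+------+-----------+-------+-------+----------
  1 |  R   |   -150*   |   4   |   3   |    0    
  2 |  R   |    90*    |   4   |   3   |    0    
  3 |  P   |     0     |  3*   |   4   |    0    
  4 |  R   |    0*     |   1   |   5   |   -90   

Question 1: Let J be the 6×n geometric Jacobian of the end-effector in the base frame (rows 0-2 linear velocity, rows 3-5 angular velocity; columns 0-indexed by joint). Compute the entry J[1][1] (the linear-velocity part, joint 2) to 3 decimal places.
axis z_1 = (0.0000,0.0000,1.0000); lever o_n−o_1 = (6.0000,-10.3923,8.0000)
cross product → J_v[:, 1] = (10.3923,6.0000,-0.0000)
J_ω[:, 1] = z_1
entry J[1][1] = 6.0000

6.000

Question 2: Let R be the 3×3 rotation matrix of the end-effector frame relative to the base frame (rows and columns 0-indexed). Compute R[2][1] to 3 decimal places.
End-effector y-axis (col 1 of R) = (0.0000,0.0000,-1.0000)
R[2][1] = -1.0000

-1.000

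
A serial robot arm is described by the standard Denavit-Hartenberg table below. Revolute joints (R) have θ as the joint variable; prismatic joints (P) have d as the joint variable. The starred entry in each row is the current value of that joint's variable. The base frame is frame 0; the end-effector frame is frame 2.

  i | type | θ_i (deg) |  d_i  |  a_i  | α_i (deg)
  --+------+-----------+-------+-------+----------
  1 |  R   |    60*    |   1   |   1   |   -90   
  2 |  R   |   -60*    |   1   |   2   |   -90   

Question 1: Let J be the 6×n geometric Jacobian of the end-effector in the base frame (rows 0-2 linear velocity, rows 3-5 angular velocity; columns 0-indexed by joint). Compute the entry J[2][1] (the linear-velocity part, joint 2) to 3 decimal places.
axis z_1 = (-0.8660,0.5000,0.0000); lever o_n−o_1 = (-0.3660,1.3660,1.7321)
cross product → J_v[:, 1] = (0.8660,1.5000,-1.0000)
J_ω[:, 1] = z_1
entry J[2][1] = -1.0000

-1.000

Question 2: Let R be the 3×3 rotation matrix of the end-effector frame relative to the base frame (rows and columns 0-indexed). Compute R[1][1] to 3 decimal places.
End-effector y-axis (col 1 of R) = (0.8660,-0.5000,-0.0000)
R[1][1] = -0.5000

-0.500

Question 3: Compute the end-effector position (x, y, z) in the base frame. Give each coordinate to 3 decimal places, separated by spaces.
after link 1: o_1 = (0.5000, 0.8660, 1.0000)
after link 2: o_2 = (0.1340, 2.2321, 2.7321)

0.134 2.232 2.732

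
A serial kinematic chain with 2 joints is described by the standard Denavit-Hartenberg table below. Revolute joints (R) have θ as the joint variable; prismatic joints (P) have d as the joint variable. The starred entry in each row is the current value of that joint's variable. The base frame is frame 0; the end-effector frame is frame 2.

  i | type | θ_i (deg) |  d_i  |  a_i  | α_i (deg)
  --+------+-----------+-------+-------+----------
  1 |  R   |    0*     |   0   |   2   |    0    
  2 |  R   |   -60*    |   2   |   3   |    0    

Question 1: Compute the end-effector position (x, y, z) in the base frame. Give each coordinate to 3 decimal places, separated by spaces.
3.500 -2.598 2.000

after link 1: o_1 = (2.0000, 0.0000, 0.0000)
after link 2: o_2 = (3.5000, -2.5981, 2.0000)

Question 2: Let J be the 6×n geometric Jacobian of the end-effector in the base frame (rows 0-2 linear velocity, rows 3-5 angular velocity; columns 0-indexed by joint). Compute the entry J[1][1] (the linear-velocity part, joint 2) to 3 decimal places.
axis z_1 = (0.0000,0.0000,1.0000); lever o_n−o_1 = (1.5000,-2.5981,2.0000)
cross product → J_v[:, 1] = (2.5981,1.5000,-0.0000)
J_ω[:, 1] = z_1
entry J[1][1] = 1.5000

1.500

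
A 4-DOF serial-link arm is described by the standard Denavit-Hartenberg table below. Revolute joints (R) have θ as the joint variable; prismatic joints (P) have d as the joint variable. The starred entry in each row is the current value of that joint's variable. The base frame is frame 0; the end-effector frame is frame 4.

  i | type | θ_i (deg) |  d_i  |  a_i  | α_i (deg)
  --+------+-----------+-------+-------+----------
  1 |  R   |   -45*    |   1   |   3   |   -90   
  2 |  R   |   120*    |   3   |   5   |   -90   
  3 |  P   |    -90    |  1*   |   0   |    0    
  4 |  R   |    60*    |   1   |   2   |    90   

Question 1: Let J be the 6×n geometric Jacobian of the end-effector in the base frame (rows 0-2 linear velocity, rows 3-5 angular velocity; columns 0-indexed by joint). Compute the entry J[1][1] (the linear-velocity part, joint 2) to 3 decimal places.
3.415

axis z_1 = (0.7071,0.7071,0.0000); lever o_n−o_1 = (-0.7765,6.4333,-4.8301)
cross product → J_v[:, 1] = (-3.4154,3.4154,5.0981)
J_ω[:, 1] = z_1
entry J[1][1] = 3.4154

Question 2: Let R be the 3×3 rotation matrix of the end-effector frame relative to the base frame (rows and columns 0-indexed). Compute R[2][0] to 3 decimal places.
End-effector x-axis (col 0 of R) = (0.0474,0.6597,-0.7500)
R[2][0] = -0.7500

-0.750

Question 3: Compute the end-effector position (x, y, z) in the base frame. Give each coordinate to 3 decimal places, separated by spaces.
after link 1: o_1 = (2.1213, -2.1213, 1.0000)
after link 2: o_2 = (2.4749, 1.7678, -3.3301)
after link 3: o_3 = (1.8625, 2.3801, -2.8301)
after link 4: o_4 = (1.3449, 4.3120, -3.8301)

1.345 4.312 -3.830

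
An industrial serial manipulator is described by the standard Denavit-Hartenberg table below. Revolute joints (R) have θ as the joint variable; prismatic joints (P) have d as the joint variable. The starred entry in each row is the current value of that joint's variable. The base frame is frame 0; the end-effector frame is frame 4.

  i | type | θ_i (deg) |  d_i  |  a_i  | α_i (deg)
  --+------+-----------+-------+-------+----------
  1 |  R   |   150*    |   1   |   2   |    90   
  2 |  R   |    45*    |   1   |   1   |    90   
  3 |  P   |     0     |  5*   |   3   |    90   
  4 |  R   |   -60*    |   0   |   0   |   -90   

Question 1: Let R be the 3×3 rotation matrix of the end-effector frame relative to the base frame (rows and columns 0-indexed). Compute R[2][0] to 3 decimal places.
End-effector x-axis (col 0 of R) = (0.2241,-0.1294,0.9659)
R[2][0] = 0.9659

0.966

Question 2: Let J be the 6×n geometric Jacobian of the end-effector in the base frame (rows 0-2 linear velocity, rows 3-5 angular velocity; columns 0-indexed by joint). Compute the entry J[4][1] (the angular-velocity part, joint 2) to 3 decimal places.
0.866

axis z_1 = (0.5000,0.8660,0.0000); lever o_n−o_1 = (-5.0114,4.0480,-0.7071)
cross product → J_v[:, 1] = (-0.6124,0.3536,6.3640)
J_ω[:, 1] = z_1
entry J[4][1] = 0.8660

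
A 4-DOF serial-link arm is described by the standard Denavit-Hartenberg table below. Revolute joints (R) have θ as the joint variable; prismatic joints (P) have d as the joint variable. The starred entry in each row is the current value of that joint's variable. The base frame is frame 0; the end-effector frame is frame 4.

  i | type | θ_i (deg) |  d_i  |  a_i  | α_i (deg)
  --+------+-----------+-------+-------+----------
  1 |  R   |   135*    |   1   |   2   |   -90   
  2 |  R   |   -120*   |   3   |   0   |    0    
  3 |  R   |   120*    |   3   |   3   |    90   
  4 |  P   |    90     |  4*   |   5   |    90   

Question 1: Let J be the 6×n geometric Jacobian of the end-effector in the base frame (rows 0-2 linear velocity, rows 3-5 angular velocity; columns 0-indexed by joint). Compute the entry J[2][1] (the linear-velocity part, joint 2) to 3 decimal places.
axis z_1 = (-0.7071,-0.7071,0.0000); lever o_n−o_1 = (-9.8995,-5.6569,4.0000)
cross product → J_v[:, 1] = (-2.8284,2.8284,-3.0000)
J_ω[:, 1] = z_1
entry J[2][1] = -3.0000

-3.000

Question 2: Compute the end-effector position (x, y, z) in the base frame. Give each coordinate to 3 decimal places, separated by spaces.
after link 1: o_1 = (-1.4142, 1.4142, 1.0000)
after link 2: o_2 = (-3.5355, -0.7071, 1.0000)
after link 3: o_3 = (-7.7782, -0.7071, 1.0000)
after link 4: o_4 = (-11.3137, -4.2426, 5.0000)

-11.314 -4.243 5.000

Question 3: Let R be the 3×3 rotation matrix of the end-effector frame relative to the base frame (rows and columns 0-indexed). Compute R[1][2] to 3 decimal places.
0.707

End-effector z-axis (col 2 of R) = (-0.7071,0.7071,0.0000)
R[1][2] = 0.7071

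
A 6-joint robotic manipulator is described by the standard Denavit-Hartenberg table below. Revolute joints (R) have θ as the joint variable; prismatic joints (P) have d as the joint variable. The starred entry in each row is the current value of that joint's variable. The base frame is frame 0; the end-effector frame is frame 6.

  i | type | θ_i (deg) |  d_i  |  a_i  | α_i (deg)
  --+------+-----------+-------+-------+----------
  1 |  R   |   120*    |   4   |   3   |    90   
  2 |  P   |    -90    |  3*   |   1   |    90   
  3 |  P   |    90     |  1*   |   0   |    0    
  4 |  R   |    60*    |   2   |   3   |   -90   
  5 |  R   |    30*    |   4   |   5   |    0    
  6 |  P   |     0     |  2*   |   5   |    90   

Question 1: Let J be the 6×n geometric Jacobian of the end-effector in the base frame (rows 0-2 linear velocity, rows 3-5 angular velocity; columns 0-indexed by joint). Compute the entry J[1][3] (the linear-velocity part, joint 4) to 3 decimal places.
axis z_3 = (0.5000,-0.8660,-0.0000); lever o_n−o_3 = (-0.9510,2.9151,13.0981)
cross product → J_v[:, 3] = (-11.3433,-6.5490,0.6340)
J_ω[:, 3] = z_3
entry J[1][3] = -6.5490

-6.549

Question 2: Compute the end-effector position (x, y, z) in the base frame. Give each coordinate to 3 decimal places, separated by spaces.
after link 1: o_1 = (-1.5000, 2.5981, 4.0000)
after link 2: o_2 = (1.0981, 4.0981, 3.0000)
after link 3: o_3 = (1.5981, 3.2321, 3.0000)
after link 4: o_4 = (3.8971, 2.2500, 5.5981)
after link 5: o_5 = (1.5221, 3.7655, 11.3481)
after link 6: o_6 = (0.6471, 6.1471, 16.0981)

0.647 6.147 16.098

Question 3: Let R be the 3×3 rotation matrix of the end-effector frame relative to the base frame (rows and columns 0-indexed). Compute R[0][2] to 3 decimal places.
0.650

End-effector z-axis (col 2 of R) = (0.6495,-0.6250,0.4330)
R[0][2] = 0.6495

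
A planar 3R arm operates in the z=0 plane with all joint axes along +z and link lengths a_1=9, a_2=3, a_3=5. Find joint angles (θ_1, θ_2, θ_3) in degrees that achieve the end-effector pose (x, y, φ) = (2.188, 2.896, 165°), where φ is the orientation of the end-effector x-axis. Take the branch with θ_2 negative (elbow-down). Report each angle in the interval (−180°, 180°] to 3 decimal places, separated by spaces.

29.997 -135.005 -89.992

wrist centre = target − a_3·(cos φ, sin φ) = (7.0176, 1.6019)
cos θ_2 = (51.8132−9²−3²)/(2·9·3) = -0.7072; θ_2 = -135.0045° (elbow-down)
β = atan2(1.6019,7.0176) = 12.8585°; ψ = atan2(-2.1212,6.8785) = -17.1384°
θ_1 = β − ψ = 29.9969°
θ_3 = φ − θ_1 − θ_2 = -89.9924° (wrapped to (-180°,180°])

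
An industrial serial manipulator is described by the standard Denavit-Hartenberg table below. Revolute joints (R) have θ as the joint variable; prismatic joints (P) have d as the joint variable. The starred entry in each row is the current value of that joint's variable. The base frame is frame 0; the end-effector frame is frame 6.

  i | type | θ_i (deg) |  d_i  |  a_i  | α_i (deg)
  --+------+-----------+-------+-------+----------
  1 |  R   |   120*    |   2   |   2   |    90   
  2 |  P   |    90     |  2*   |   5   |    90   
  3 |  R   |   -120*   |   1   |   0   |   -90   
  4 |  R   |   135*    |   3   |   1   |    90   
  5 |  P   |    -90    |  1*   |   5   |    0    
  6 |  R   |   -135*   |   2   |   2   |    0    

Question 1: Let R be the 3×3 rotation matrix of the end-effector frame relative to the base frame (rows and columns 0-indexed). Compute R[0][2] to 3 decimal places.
-0.177

End-effector z-axis (col 2 of R) = (-0.1768,-0.9186,-0.3536)
R[0][2] = -0.1768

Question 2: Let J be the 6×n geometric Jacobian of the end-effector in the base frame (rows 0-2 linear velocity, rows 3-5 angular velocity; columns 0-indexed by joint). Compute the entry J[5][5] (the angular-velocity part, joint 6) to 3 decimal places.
-0.354

axis z_5 = (-0.1768,-0.9186,-0.3536); lever o_n−o_5 = (-2.2159,-1.7577,0.0176)
cross product → J_v[:, 5] = (-0.6376,0.7866,-1.7247)
J_ω[:, 5] = z_5
entry J[5][5] = -0.3536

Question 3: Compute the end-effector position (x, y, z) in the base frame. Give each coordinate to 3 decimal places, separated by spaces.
after link 1: o_1 = (-1.0000, 1.7321, 2.0000)
after link 2: o_2 = (0.7321, 2.7321, 7.0000)
after link 3: o_3 = (0.2321, 3.5981, 7.0000)
after link 4: o_4 = (-0.1831, 2.5419, 9.9516)
after link 5: o_5 = (1.8052, 2.8733, 5.2679)
after link 6: o_6 = (-0.4107, 1.1157, 5.2856)

-0.411 1.116 5.286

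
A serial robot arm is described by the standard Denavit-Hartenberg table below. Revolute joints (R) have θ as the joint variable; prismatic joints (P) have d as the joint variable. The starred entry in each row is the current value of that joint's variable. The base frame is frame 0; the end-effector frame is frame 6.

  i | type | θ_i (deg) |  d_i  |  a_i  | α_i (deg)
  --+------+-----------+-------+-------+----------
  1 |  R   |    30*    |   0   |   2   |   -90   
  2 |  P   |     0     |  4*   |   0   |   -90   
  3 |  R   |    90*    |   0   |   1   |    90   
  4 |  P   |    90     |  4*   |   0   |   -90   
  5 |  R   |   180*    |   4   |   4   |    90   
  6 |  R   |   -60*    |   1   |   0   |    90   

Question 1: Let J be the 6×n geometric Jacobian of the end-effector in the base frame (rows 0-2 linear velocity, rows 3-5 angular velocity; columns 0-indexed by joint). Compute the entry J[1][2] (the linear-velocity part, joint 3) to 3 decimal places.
-1.098

axis z_2 = (-0.0000,0.0000,-1.0000); lever o_n−o_2 = (1.0981,4.0981,4.0000)
cross product → J_v[:, 2] = (4.0981,-1.0981,-0.0000)
J_ω[:, 2] = z_2
entry J[1][2] = -1.0981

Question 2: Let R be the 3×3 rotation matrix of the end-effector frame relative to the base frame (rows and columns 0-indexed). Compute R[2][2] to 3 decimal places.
-0.866

End-effector z-axis (col 2 of R) = (0.2500,-0.4330,-0.8660)
R[2][2] = -0.8660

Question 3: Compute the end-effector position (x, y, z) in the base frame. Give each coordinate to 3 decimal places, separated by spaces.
0.830 8.562 4.000

after link 1: o_1 = (1.7321, 1.0000, 0.0000)
after link 2: o_2 = (-0.2679, 4.4641, 0.0000)
after link 3: o_3 = (0.2321, 3.5981, 0.0000)
after link 4: o_4 = (3.6962, 5.5981, -0.0000)
after link 5: o_5 = (1.6962, 9.0622, 4.0000)
after link 6: o_6 = (0.8301, 8.5622, 4.0000)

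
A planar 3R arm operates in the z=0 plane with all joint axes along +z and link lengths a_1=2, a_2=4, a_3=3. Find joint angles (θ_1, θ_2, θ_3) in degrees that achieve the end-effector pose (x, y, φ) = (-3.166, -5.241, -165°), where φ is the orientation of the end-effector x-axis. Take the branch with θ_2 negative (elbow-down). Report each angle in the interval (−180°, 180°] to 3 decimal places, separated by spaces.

-30.015 -89.985 -45.000

wrist centre = target − a_3·(cos φ, sin φ) = (-0.2682, -4.4645)
cos θ_2 = (20.0041−2²−4²)/(2·2·4) = 0.0003; θ_2 = -89.9854° (elbow-down)
β = atan2(-4.4645,-0.2682) = -93.4381°; ψ = atan2(-4.0000,2.0010) = -63.4232°
θ_1 = β − ψ = -30.0149°
θ_3 = φ − θ_1 − θ_2 = -44.9998° (wrapped to (-180°,180°])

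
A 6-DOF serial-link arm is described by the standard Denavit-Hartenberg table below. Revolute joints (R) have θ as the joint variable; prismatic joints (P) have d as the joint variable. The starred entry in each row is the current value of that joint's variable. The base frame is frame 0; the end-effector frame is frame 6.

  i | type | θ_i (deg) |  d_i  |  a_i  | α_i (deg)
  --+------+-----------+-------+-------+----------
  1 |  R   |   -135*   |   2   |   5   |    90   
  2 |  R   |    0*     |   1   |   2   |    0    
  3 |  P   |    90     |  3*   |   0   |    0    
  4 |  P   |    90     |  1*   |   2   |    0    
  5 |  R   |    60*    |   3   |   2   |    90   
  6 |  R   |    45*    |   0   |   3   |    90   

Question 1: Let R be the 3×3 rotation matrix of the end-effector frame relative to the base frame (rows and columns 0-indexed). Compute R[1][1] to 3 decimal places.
0.612

End-effector y-axis (col 1 of R) = (0.6124,0.6124,0.5000)
R[1][1] = 0.6124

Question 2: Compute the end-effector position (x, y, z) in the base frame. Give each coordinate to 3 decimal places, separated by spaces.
after link 1: o_1 = (-3.5355, -3.5355, 2.0000)
after link 2: o_2 = (-5.6569, -4.2426, 2.0000)
after link 3: o_3 = (-7.7782, -2.1213, 2.0000)
after link 4: o_4 = (-7.0711, -0.0000, 2.0000)
after link 5: o_5 = (-8.4853, 2.8284, 0.2679)
after link 6: o_6 = (-9.2353, 5.0784, -1.5692)

-9.235 5.078 -1.569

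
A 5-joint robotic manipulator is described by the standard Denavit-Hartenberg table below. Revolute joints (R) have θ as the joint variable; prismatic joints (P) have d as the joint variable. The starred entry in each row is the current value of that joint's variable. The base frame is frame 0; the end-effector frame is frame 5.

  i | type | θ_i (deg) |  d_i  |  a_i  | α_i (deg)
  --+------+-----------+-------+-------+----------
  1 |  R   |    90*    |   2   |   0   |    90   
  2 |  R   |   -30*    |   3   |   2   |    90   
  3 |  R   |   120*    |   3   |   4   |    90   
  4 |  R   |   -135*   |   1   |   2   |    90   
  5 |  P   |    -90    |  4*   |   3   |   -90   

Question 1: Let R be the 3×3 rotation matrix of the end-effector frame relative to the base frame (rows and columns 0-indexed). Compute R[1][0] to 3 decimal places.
-0.750

End-effector x-axis (col 0 of R) = (-0.5000,-0.7500,0.4330)
R[1][0] = -0.7500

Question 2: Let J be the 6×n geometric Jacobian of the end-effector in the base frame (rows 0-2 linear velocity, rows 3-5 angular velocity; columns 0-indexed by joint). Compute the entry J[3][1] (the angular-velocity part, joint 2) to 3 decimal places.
axis z_1 = (1.0000,-0.0000,0.0000); lever o_n−o_1 = (1.7899,-1.8700,-4.0175)
cross product → J_v[:, 1] = (0.0000,4.0175,-1.8700)
J_ω[:, 1] = z_1
entry J[3][1] = 1.0000

1.000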